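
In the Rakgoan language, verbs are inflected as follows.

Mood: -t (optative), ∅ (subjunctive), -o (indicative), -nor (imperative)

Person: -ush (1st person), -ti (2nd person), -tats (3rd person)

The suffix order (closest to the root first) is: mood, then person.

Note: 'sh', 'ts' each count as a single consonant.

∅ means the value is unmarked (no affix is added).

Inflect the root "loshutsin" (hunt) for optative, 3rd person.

Attach mood optative -t → loshutsint.
Attach person 3rd person -tats → loshutsinttats.

loshutsinttats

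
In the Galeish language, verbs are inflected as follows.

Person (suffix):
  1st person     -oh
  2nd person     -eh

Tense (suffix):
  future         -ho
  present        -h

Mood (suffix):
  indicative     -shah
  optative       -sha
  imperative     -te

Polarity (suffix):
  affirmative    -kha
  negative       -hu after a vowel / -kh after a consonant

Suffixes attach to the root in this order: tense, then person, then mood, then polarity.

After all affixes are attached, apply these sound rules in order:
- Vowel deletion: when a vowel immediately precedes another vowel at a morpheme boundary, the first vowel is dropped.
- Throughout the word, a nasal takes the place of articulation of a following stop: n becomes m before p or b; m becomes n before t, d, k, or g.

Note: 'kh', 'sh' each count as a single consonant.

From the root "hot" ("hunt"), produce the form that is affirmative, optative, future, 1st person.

hothohshakha

Attach tense future -ho → hotho.
Attach person 1st person -oh → hothooh.
Attach mood optative -sha → hothoohsha.
Attach polarity affirmative -kha → hothoohshakha.
Apply vowel deletion: hothoohshakha → hothohshakha.
Nasal assimilation: no change.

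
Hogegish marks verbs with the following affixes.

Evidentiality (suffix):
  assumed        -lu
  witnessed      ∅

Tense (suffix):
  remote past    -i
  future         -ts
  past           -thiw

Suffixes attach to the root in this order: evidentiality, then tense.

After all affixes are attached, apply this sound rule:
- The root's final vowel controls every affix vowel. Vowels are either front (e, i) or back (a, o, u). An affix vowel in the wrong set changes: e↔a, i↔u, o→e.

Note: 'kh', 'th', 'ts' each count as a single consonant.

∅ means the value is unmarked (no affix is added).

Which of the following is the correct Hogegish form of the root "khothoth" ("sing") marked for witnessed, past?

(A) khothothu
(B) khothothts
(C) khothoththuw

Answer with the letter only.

evidentiality = witnessed: zero marking, form stays khothoth.
Attach tense past -thiw → khothoththiw.
Apply vowel harmony: khothoththiw → khothoththuw.
So the correct form is khothoththuw, option (C).
(A) khothothu is wrong: it uses remote past instead of past for tense.
(B) khothothts is wrong: it uses future instead of past for tense.

C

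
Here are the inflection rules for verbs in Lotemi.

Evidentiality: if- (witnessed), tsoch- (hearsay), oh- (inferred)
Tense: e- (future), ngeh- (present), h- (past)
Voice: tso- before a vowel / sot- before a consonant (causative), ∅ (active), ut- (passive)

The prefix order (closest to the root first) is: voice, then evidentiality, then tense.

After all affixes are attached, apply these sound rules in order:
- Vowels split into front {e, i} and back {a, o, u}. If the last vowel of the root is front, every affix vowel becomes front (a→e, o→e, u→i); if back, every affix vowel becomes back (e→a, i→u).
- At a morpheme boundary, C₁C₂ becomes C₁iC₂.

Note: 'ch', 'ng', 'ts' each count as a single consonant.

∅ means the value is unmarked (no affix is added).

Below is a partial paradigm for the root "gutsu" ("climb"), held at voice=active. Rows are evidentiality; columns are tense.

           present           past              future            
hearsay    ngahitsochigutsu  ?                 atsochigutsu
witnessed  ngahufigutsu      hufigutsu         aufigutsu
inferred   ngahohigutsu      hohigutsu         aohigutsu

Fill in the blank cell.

voice = active: zero marking, form stays gutsu.
Attach evidentiality hearsay tsoch- → tsochgutsu.
Attach tense past h- → htsochgutsu.
Vowel harmony: no change.
Apply epenthesis: htsochgutsu → hitsochigutsu.

hitsochigutsu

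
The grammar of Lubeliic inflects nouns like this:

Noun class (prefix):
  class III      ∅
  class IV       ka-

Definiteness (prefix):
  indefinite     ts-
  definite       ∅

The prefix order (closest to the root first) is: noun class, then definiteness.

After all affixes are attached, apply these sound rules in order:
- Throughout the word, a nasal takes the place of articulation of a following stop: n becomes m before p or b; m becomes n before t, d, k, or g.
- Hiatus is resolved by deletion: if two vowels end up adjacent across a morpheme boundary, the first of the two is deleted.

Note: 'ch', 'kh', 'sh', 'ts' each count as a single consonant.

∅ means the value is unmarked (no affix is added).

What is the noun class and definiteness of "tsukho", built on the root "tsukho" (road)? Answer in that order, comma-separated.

Segment: tsukho.
noun class: ∅ → class III.
definiteness: ∅ → definite.

class III, definite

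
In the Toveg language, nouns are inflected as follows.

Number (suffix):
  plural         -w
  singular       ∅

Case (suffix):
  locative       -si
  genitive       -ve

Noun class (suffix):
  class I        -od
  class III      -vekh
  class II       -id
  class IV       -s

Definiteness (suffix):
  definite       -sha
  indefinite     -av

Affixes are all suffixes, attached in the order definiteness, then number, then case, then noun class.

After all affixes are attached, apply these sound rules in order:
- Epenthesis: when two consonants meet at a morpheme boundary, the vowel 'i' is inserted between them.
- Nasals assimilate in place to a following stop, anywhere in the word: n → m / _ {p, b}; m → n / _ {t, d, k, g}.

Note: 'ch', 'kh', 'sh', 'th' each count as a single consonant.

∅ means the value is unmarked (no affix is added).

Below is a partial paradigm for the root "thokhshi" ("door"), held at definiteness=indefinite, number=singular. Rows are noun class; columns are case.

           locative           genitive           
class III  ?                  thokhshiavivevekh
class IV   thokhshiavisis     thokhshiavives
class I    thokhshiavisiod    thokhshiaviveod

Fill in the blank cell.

Attach definiteness indefinite -av → thokhshiav.
number = singular: zero marking, form stays thokhshiav.
Attach case locative -si → thokhshiavsi.
Attach noun class class III -vekh → thokhshiavsivekh.
Apply epenthesis: thokhshiavsivekh → thokhshiavisivekh.
Nasal assimilation: no change.

thokhshiavisivekh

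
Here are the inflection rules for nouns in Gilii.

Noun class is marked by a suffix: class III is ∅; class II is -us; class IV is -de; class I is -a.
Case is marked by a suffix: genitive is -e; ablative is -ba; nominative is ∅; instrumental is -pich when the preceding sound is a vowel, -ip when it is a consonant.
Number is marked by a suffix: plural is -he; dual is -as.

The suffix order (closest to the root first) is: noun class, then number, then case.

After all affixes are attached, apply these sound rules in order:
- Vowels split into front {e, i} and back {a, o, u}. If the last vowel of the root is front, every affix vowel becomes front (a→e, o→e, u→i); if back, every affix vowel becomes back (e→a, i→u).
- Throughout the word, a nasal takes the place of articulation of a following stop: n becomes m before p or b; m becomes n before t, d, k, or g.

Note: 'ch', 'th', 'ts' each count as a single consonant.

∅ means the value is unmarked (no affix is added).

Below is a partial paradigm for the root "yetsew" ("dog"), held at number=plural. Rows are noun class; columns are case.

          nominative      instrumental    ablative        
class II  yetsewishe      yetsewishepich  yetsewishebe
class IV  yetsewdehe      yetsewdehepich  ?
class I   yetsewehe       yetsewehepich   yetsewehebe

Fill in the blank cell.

Attach noun class class IV -de → yetsewde.
Attach number plural -he → yetsewdehe.
Attach case ablative -ba → yetsewdeheba.
Apply vowel harmony: yetsewdeheba → yetsewdehebe.
Nasal assimilation: no change.

yetsewdehebe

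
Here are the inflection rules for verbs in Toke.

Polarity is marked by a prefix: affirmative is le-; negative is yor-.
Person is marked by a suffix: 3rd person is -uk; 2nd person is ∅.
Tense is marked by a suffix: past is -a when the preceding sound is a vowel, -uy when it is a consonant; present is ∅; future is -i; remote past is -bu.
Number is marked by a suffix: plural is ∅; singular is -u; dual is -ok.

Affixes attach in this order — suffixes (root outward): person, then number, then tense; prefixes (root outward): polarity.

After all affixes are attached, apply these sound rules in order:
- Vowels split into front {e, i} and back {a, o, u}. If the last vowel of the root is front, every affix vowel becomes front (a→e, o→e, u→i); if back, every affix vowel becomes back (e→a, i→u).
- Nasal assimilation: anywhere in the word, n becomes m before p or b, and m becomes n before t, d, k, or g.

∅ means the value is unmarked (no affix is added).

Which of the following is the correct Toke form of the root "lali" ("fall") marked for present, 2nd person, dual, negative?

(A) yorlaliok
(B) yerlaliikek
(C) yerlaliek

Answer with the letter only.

C

person = 2nd person: zero marking, form stays lali.
Attach number dual -ok → laliok.
tense = present: zero marking, form stays laliok.
Attach polarity negative yor- → yorlaliok.
Apply vowel harmony: yorlaliok → yerlaliek.
Nasal assimilation: no change.
So the correct form is yerlaliek, option (C).
(A) yorlaliok is wrong: it fails to apply the sound rule(s).
(B) yerlaliikek is wrong: it uses 3rd person instead of 2nd person for person.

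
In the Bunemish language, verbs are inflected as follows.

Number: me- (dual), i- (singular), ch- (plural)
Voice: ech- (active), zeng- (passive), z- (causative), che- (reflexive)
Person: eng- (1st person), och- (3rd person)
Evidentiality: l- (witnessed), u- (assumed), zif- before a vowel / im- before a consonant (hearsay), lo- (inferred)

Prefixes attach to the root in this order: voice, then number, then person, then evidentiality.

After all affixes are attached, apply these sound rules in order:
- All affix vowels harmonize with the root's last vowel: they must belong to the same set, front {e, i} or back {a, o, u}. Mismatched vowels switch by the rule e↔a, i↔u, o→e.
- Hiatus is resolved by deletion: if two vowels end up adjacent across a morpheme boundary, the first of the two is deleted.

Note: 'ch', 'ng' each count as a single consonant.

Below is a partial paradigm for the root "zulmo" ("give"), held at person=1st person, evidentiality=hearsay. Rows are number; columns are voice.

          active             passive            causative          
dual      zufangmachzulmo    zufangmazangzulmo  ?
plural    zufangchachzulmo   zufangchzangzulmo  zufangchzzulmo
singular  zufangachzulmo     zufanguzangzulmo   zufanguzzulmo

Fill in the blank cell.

zufangmazzulmo

Attach voice causative z- → zzulmo.
Attach number dual me- → mezzulmo.
Attach person 1st person eng- → engmezzulmo.
Attach evidentiality hearsay zif- (before vowel 'e') → zifengmezzulmo.
Apply vowel harmony: zifengmezzulmo → zufangmazzulmo.
Vowel deletion: no change.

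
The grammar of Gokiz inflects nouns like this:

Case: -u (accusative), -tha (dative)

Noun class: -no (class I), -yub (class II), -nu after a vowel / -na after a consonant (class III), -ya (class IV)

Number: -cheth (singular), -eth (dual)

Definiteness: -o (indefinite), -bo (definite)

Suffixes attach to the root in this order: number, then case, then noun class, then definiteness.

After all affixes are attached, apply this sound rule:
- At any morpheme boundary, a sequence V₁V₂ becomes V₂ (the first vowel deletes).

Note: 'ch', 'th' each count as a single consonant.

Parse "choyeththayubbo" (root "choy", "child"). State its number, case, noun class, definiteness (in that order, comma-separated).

dual, dative, class II, definite

Segment: choy-eth-tha-yub-bo.
number: -eth → dual.
case: -tha → dative.
noun class: -yub → class II.
definiteness: -bo → definite.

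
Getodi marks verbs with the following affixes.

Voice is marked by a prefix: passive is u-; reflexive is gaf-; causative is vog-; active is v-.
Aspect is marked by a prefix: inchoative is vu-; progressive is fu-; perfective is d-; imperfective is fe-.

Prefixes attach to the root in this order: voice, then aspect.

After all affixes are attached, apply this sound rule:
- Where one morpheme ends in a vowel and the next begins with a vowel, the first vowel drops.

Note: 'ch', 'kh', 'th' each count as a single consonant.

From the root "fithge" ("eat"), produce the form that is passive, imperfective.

fufithge

Attach voice passive u- → ufithge.
Attach aspect imperfective fe- → feufithge.
Apply vowel deletion: feufithge → fufithge.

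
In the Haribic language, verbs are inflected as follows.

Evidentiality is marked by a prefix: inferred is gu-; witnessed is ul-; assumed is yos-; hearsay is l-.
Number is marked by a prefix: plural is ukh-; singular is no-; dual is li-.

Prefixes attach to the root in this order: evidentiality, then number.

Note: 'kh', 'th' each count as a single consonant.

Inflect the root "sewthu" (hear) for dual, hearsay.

Attach evidentiality hearsay l- → lsewthu.
Attach number dual li- → lilsewthu.

lilsewthu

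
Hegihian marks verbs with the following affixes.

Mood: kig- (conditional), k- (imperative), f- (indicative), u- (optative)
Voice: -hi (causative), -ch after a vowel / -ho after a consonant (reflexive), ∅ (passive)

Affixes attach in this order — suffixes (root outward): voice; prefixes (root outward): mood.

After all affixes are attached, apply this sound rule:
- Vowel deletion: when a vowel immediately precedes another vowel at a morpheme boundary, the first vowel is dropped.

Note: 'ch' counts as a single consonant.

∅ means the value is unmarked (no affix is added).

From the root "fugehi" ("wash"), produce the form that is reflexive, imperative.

Attach voice reflexive -ch (after vowel 'i') → fugehich.
Attach mood imperative k- → kfugehich.
Vowel deletion: no change.

kfugehich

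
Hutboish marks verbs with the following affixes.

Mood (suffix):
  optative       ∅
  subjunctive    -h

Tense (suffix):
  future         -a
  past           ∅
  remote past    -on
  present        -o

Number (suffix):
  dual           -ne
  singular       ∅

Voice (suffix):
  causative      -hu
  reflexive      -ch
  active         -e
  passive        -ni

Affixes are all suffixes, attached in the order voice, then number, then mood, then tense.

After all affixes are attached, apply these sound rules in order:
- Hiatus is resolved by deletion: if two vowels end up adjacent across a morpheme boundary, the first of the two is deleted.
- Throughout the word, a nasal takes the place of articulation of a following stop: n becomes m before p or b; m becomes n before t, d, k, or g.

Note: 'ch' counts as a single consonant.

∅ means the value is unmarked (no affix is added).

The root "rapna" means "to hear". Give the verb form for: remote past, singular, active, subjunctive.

rapnehon

Attach voice active -e → rapnae.
number = singular: zero marking, form stays rapnae.
Attach mood subjunctive -h → rapnaeh.
Attach tense remote past -on → rapnaehon.
Apply vowel deletion: rapnaehon → rapnehon.
Nasal assimilation: no change.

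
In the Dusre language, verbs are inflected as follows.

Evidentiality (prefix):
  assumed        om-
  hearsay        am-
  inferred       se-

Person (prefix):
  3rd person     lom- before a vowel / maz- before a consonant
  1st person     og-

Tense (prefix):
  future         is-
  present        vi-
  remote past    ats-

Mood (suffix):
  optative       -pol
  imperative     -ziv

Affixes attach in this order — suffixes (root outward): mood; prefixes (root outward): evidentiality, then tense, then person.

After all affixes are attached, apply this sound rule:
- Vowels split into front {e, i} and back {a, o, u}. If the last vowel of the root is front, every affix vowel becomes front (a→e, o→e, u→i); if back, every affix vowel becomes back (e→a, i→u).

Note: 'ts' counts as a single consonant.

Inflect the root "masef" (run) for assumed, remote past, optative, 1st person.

egetsemmasefpel

Attach evidentiality assumed om- → ommasef.
Attach tense remote past ats- → atsommasef.
Attach person 1st person og- → ogatsommasef.
Attach mood optative -pol → ogatsommasefpol.
Apply vowel harmony: ogatsommasefpol → egetsemmasefpel.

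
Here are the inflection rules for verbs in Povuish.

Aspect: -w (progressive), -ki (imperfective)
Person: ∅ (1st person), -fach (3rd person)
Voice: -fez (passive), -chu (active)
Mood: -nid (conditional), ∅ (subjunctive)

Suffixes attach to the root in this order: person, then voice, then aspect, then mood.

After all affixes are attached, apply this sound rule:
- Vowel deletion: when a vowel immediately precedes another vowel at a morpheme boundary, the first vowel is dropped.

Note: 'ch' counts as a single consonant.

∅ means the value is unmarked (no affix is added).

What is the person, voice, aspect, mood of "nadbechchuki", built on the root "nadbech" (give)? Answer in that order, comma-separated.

Segment: nadbech-chu-ki.
person: ∅ → 1st person.
voice: -chu → active.
aspect: -ki → imperfective.
mood: ∅ → subjunctive.

1st person, active, imperfective, subjunctive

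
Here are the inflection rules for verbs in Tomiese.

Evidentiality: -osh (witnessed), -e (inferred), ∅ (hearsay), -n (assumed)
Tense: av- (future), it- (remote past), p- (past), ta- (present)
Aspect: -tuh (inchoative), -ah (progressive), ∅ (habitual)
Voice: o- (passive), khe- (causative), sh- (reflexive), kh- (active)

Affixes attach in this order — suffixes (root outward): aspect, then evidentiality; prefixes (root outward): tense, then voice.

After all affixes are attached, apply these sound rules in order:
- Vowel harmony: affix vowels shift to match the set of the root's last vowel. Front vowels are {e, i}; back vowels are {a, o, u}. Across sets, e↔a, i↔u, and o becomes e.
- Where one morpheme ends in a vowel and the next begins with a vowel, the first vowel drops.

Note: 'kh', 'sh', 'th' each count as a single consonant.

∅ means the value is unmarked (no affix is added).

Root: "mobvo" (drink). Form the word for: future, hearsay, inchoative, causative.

khavmobvotuh

Attach aspect inchoative -tuh → mobvotuh.
Attach tense future av- → avmobvotuh.
Attach voice causative khe- → kheavmobvotuh.
evidentiality = hearsay: zero marking, form stays kheavmobvotuh.
Apply vowel harmony: kheavmobvotuh → khaavmobvotuh.
Apply vowel deletion: khaavmobvotuh → khavmobvotuh.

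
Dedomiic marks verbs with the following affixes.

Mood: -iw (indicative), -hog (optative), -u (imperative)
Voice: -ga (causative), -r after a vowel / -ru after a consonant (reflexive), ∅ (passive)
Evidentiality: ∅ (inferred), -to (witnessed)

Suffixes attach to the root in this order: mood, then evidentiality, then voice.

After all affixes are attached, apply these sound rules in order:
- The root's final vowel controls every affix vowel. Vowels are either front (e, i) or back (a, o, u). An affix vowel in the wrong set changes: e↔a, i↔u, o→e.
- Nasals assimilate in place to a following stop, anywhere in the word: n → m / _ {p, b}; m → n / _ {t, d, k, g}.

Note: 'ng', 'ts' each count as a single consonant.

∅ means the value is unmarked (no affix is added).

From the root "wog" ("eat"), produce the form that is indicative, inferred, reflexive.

Attach mood indicative -iw → wogiw.
evidentiality = inferred: zero marking, form stays wogiw.
Attach voice reflexive -ru (after consonant 'w') → wogiwru.
Apply vowel harmony: wogiwru → woguwru.
Nasal assimilation: no change.

woguwru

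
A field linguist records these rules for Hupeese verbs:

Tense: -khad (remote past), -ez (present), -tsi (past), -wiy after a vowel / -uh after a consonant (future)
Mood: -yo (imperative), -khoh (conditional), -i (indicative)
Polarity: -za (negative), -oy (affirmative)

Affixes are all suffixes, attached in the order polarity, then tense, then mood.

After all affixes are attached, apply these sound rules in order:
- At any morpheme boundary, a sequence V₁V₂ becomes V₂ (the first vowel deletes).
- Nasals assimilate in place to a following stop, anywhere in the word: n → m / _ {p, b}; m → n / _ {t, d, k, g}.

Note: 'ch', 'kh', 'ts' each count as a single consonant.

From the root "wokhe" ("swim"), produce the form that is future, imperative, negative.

wokhezawiyyo

Attach polarity negative -za → wokheza.
Attach tense future -wiy (after vowel 'a') → wokhezawiy.
Attach mood imperative -yo → wokhezawiyyo.
Vowel deletion: no change.
Nasal assimilation: no change.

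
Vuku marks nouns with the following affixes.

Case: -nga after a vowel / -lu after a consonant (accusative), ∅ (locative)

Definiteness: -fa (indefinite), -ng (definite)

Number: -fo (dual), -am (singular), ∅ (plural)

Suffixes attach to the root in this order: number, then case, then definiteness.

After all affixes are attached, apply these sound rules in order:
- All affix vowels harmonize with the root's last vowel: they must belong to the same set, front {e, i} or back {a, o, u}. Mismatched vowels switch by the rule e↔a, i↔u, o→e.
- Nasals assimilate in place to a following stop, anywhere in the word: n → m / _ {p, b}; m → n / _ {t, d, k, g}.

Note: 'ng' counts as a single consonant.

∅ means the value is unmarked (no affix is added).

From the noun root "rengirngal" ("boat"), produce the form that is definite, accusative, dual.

Attach number dual -fo → rengirngalfo.
Attach case accusative -nga (after vowel 'o') → rengirngalfonga.
Attach definiteness definite -ng → rengirngalfongang.
Vowel harmony: no change.
Nasal assimilation: no change.

rengirngalfongang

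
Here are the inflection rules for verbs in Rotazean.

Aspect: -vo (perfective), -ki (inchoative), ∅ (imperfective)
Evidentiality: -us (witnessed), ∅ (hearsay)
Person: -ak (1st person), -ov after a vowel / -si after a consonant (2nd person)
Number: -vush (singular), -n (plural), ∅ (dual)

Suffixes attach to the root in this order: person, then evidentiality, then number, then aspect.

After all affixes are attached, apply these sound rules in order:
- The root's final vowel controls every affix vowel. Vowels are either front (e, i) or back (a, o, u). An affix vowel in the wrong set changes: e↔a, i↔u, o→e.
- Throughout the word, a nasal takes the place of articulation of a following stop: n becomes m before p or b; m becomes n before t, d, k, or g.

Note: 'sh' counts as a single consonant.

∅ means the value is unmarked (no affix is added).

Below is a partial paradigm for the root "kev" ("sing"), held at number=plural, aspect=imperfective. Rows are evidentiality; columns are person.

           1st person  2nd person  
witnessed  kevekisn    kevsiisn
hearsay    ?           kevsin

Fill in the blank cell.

kevekn

Attach person 1st person -ak → kevak.
evidentiality = hearsay: zero marking, form stays kevak.
Attach number plural -n → kevakn.
aspect = imperfective: zero marking, form stays kevakn.
Apply vowel harmony: kevakn → kevekn.
Nasal assimilation: no change.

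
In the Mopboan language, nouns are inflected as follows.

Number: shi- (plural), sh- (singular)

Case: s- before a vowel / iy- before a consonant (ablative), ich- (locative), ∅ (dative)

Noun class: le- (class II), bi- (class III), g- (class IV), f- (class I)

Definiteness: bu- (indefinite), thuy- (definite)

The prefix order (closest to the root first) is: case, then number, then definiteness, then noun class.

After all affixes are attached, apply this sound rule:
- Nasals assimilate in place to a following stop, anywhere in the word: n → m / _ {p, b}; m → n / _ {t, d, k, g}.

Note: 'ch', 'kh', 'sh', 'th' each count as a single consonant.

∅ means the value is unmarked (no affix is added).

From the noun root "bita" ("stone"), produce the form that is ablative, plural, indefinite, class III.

bibushiiybita

Attach case ablative iy- (before consonant 'b') → iybita.
Attach number plural shi- → shiiybita.
Attach definiteness indefinite bu- → bushiiybita.
Attach noun class class III bi- → bibushiiybita.
Nasal assimilation: no change.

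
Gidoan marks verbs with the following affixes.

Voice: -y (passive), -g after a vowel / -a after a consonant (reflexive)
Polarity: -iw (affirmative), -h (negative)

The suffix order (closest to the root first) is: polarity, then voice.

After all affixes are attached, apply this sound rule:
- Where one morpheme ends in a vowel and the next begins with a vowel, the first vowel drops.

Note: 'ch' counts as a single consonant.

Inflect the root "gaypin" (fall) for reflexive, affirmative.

gaypiniwa

Attach polarity affirmative -iw → gaypiniw.
Attach voice reflexive -a (after consonant 'w') → gaypiniwa.
Vowel deletion: no change.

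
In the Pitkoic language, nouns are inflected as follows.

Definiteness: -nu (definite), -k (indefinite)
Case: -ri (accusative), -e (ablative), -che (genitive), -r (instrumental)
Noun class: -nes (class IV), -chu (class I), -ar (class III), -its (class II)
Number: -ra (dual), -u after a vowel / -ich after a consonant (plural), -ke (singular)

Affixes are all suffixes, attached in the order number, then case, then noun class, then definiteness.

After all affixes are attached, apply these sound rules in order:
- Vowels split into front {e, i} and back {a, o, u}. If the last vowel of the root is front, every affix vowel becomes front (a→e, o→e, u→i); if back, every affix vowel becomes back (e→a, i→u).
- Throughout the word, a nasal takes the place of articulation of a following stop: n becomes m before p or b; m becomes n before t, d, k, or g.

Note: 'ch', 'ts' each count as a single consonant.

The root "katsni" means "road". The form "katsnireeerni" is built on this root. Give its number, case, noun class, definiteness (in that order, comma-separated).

dual, ablative, class III, definite

Segment: katsni-ra-e-ar-nu.
number: -ra → dual.
case: -e → ablative.
noun class: -ar → class III.
definiteness: -nu → definite.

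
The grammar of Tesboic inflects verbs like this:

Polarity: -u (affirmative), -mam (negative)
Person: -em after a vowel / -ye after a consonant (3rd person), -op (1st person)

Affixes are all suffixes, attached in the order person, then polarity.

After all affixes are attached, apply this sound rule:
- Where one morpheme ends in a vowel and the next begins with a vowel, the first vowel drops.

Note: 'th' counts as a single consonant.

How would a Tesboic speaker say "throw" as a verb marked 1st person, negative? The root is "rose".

rosopmam

Attach person 1st person -op → roseop.
Attach polarity negative -mam → roseopmam.
Apply vowel deletion: roseopmam → rosopmam.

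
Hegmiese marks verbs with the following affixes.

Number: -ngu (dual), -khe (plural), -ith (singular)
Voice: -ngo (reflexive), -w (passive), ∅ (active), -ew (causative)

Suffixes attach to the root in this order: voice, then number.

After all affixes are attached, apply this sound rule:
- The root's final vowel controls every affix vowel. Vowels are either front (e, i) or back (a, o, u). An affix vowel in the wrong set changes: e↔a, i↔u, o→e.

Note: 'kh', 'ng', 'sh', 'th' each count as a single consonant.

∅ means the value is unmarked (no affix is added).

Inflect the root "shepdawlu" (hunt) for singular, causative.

Attach voice causative -ew → shepdawluew.
Attach number singular -ith → shepdawluewith.
Apply vowel harmony: shepdawluewith → shepdawluawuth.

shepdawluawuth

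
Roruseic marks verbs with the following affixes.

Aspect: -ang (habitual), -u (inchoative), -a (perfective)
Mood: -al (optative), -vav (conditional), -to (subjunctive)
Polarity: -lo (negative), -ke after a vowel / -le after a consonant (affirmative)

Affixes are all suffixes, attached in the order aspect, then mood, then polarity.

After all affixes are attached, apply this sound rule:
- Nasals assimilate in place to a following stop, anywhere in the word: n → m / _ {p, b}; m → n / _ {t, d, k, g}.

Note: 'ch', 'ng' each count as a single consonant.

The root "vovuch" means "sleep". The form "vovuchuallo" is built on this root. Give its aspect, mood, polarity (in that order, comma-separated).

Segment: vovuch-u-al-lo.
aspect: -u → inchoative.
mood: -al → optative.
polarity: -lo → negative.

inchoative, optative, negative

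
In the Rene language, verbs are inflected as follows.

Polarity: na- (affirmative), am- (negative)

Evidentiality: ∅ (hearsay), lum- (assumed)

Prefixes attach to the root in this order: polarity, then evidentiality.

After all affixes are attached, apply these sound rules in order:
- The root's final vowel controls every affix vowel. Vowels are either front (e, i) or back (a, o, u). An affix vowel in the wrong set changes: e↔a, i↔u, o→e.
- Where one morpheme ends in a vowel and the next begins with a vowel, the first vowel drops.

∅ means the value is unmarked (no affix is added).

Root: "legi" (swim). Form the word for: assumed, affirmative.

Attach polarity affirmative na- → nalegi.
Attach evidentiality assumed lum- → lumnalegi.
Apply vowel harmony: lumnalegi → limnelegi.
Vowel deletion: no change.

limnelegi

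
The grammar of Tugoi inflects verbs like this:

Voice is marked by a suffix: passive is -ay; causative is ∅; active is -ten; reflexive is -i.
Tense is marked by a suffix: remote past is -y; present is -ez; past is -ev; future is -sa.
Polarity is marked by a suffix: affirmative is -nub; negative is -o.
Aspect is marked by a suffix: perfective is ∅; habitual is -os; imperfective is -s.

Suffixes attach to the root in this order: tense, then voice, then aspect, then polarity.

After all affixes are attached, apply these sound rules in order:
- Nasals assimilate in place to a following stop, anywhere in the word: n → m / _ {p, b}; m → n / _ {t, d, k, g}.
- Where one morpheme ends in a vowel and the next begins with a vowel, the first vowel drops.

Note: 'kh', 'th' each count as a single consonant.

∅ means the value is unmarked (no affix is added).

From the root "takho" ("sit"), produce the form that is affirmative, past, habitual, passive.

takhevayosnub

Attach tense past -ev → takhoev.
Attach voice passive -ay → takhoevay.
Attach aspect habitual -os → takhoevayos.
Attach polarity affirmative -nub → takhoevayosnub.
Nasal assimilation: no change.
Apply vowel deletion: takhoevayosnub → takhevayosnub.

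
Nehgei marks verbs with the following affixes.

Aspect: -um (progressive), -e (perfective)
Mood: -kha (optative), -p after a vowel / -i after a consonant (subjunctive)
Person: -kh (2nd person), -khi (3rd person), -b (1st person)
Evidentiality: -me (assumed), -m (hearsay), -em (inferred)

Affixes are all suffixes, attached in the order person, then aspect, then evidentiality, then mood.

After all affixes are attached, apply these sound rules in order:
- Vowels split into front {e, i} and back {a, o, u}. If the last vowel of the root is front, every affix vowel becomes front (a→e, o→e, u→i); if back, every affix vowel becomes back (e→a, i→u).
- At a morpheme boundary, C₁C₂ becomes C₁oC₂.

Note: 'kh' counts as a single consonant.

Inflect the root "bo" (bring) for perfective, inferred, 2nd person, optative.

Attach person 2nd person -kh → bokh.
Attach aspect perfective -e → bokhe.
Attach evidentiality inferred -em → bokheem.
Attach mood optative -kha → bokheemkha.
Apply vowel harmony: bokheemkha → bokhaamkha.
Apply epenthesis: bokhaamkha → bokhaamokha.

bokhaamokha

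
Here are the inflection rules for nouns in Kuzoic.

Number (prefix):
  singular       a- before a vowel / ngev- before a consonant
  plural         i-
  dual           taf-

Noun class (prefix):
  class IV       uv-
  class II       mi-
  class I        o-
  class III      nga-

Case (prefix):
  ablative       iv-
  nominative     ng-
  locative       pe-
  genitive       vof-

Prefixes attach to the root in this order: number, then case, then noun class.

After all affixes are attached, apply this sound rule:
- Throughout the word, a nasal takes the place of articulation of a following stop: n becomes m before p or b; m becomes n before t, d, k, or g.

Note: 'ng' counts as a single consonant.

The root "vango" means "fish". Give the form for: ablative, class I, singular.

Attach number singular ngev- (before consonant 'v') → ngevvango.
Attach case ablative iv- → ivngevvango.
Attach noun class class I o- → oivngevvango.
Nasal assimilation: no change.

oivngevvango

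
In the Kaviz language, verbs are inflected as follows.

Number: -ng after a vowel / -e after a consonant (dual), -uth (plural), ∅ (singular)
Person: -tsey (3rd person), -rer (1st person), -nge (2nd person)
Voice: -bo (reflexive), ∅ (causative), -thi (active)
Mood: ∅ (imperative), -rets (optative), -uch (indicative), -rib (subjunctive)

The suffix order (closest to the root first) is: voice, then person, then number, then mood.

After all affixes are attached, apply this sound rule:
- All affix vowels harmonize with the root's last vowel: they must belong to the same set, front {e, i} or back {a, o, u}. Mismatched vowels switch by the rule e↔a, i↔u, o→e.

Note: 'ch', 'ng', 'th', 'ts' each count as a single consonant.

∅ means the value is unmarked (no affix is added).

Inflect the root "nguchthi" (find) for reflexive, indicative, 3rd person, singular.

Attach voice reflexive -bo → nguchthibo.
Attach person 3rd person -tsey → nguchthibotsey.
number = singular: zero marking, form stays nguchthibotsey.
Attach mood indicative -uch → nguchthibotseyuch.
Apply vowel harmony: nguchthibotseyuch → nguchthibetseyich.

nguchthibetseyich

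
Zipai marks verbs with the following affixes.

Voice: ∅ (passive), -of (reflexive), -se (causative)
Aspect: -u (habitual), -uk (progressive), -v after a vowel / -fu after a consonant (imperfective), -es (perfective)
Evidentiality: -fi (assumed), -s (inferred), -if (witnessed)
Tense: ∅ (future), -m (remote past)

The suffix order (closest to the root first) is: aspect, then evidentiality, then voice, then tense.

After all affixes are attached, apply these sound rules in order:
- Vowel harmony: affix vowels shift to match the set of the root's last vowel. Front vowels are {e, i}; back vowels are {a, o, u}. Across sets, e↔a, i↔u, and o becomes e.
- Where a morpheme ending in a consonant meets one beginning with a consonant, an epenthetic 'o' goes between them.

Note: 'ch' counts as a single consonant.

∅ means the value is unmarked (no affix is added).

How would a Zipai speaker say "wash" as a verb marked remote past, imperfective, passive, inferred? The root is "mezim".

Attach aspect imperfective -fu (after consonant 'm') → mezimfu.
Attach evidentiality inferred -s → mezimfus.
voice = passive: zero marking, form stays mezimfus.
Attach tense remote past -m → mezimfusm.
Apply vowel harmony: mezimfusm → mezimfism.
Apply epenthesis: mezimfism → mezimofisom.

mezimofisom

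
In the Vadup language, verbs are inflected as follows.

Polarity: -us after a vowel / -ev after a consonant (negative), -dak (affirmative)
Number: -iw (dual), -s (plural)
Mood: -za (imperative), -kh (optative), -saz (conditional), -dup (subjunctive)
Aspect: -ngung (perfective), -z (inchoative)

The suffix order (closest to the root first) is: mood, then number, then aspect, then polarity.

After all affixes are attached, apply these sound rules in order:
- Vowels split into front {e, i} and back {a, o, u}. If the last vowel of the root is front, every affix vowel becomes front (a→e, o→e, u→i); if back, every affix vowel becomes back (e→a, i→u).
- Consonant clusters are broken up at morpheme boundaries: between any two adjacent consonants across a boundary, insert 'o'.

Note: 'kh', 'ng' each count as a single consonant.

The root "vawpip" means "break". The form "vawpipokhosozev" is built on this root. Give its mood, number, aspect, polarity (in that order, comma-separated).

optative, plural, inchoative, negative

Segment: vawpip-kh-s-z-ev.
mood: -kh → optative.
number: -s → plural.
aspect: -z → inchoative.
polarity: -us/ev → negative.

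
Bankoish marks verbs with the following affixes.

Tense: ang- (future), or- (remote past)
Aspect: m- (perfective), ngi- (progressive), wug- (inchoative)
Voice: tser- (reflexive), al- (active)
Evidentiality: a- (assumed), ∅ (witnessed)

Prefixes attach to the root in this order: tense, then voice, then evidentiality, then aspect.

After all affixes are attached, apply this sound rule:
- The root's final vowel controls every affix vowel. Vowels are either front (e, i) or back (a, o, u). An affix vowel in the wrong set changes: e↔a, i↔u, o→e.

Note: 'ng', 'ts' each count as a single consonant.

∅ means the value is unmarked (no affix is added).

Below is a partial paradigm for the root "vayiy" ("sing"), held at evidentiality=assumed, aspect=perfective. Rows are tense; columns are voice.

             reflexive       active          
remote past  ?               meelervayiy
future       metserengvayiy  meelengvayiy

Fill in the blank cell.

metserervayiy

Attach tense remote past or- → orvayiy.
Attach voice reflexive tser- → tserorvayiy.
Attach evidentiality assumed a- → atserorvayiy.
Attach aspect perfective m- → matserorvayiy.
Apply vowel harmony: matserorvayiy → metserervayiy.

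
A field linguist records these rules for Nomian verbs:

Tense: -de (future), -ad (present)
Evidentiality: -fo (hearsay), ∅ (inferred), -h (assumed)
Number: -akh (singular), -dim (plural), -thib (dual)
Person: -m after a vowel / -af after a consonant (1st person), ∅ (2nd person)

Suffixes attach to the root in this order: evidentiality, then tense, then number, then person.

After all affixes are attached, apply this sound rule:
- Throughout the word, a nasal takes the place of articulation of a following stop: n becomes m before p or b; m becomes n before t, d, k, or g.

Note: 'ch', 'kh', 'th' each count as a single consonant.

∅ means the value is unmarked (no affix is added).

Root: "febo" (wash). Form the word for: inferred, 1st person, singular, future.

febodeakhaf

evidentiality = inferred: zero marking, form stays febo.
Attach tense future -de → febode.
Attach number singular -akh → febodeakh.
Attach person 1st person -af (after consonant 'kh') → febodeakhaf.
Nasal assimilation: no change.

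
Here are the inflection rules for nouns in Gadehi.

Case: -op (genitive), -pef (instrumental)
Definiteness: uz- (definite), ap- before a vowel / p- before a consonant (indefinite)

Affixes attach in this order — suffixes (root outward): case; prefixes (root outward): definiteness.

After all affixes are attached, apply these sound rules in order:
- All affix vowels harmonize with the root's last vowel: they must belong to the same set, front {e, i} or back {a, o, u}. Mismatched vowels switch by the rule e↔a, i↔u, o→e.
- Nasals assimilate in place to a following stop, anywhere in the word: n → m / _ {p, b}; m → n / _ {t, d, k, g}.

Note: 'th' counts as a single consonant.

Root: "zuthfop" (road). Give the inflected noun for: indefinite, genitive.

pzuthfopop

Attach case genitive -op → zuthfopop.
Attach definiteness indefinite p- (before consonant 'z') → pzuthfopop.
Vowel harmony: no change.
Nasal assimilation: no change.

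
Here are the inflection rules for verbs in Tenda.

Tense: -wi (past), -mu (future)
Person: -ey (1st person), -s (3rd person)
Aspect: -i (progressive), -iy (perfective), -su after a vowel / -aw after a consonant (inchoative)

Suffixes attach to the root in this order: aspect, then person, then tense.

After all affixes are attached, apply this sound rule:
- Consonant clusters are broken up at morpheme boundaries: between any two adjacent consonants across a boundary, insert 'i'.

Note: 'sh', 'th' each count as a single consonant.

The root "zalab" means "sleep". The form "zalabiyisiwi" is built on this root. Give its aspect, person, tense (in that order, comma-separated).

Segment: zalab-iy-s-wi.
aspect: -iy → perfective.
person: -s → 3rd person.
tense: -wi → past.

perfective, 3rd person, past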